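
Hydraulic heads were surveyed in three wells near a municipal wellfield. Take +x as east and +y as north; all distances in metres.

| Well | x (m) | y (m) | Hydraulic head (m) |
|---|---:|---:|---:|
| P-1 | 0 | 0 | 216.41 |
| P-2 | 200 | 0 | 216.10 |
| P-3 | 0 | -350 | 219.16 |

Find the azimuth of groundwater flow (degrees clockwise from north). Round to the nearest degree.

∂h/∂x = (216.10 − 216.41) / (200 − 0) = -0.001550
∂h/∂y = (219.16 − 216.41) / (-350 − 0) = -0.007857
Flow direction (−∇h) has components (+0.001550 E, +0.007857 N).
Azimuth = atan2(E, N) = atan2(+0.001550, +0.007857) = 11.2° ≈ 011°.

011°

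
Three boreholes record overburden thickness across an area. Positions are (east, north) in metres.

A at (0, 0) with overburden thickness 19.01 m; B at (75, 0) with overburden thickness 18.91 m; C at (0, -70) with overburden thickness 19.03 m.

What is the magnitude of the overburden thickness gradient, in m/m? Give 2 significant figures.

∂d/∂x = (18.91 − 19.01) / (75 − 0) = -0.001333
∂d/∂y = (19.03 − 19.01) / (-70 − 0) = -0.0002857
|∇f| = √(-0.001333² + -0.0002857²) = 0.001363 m/m

0.0014 m/m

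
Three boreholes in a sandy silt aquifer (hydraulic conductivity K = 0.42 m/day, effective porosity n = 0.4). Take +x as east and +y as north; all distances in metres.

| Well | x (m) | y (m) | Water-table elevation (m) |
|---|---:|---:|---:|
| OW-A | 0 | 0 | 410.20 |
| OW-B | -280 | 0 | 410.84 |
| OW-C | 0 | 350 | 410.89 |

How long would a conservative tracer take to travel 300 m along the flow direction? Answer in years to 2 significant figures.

∂h/∂x = (410.84 − 410.20) / (-280 − 0) = -0.002286
∂h/∂y = (410.89 − 410.20) / (350 − 0) = +0.001971
|∇h| = √(-0.002286² + 0.001971²) = 0.003018
Seepage velocity v = K·i/n = 0.42 × 0.003018 / 0.4 = 0.003169 m/day.
t = 300 / 0.003169 = 9.467e+04 days = 259 years.

260 years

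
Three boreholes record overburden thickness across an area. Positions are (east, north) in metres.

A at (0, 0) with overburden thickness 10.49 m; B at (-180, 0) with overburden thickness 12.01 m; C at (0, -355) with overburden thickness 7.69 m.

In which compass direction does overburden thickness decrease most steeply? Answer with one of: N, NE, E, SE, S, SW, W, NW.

SE

∂d/∂x = (12.01 − 10.49) / (-180 − 0) = -0.008444
∂d/∂y = (7.69 − 10.49) / (-355 − 0) = +0.007887
Steepest decrease is along −∇f = (+0.008444 E, -0.007887 N) → southeast.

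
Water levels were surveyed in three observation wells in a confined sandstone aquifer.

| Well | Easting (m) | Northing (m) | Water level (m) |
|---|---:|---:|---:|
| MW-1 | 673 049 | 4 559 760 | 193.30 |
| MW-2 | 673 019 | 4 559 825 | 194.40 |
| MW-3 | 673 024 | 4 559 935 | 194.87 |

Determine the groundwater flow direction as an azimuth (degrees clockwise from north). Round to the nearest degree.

Taking MW-1 as reference: MW-2−MW-1 = (-30, 65, +1.10); MW-3−MW-1 = (-25, 175, +1.57).
Determinant of the coordinate differences = (-30)·175 − (-25)·65 = -3625.
∂h/∂x = [(+1.10)·175 − (+1.57)·65] / -3625 = -0.02495
∂h/∂y = [(-30)·(+1.57) − (-25)·(+1.10)] / -3625 = +0.005407
Flow direction (−∇h) has components (+0.02495 E, -0.005407 N).
Azimuth = atan2(E, N) = atan2(+0.02495, -0.005407) = 102.2° ≈ 102°.

102°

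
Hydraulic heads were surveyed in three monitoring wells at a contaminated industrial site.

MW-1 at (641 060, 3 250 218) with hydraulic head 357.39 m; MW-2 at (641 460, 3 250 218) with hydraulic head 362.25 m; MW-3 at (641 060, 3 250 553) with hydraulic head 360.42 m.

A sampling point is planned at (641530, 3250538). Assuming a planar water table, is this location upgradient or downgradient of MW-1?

upgradient

∂h/∂x = (362.25 − 357.39) / (641460 − 641060) = +0.01215
∂h/∂y = (360.42 − 357.39) / (3250553 − 3250218) = +0.009045
Head at (641530, 3250538) = 357.39 + (+0.01215)·(470) + (+0.009045)·(320) = 365.99 m.
That is higher than the 357.39 m at MW-1, so the point is upgradient.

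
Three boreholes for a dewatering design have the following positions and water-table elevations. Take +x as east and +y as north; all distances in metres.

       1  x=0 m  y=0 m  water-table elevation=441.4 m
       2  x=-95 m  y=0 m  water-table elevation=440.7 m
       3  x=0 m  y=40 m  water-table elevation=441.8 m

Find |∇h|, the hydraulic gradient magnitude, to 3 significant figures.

∂h/∂x = (440.7 − 441.4) / (-95 − 0) = +0.007368
∂h/∂y = (441.8 − 441.4) / (40 − 0) = +0.01000
|∇h| = √(0.007368² + 0.01000²) = 0.01242

0.0124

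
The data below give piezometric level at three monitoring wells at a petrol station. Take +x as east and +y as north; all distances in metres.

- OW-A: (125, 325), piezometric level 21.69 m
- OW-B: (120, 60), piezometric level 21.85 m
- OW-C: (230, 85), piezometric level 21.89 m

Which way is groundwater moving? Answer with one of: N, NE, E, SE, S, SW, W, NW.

Taking OW-A as reference: OW-B−OW-A = (-5, -265, +0.16); OW-C−OW-A = (105, -240, +0.20).
Solve a·Δx + b·Δy = Δh: det = (-5)·(-240) − 105·(-265) = 29025.
∂h/∂x = [(+0.16)·(-240) − (+0.20)·(-265)] / 29025 = +0.0005030
∂h/∂y = [(-5)·(+0.20) − 105·(+0.16)] / 29025 = -0.0006133
Flow = −∇h = (-0.0005030 east, +0.0006133 north), which points northwest.

NW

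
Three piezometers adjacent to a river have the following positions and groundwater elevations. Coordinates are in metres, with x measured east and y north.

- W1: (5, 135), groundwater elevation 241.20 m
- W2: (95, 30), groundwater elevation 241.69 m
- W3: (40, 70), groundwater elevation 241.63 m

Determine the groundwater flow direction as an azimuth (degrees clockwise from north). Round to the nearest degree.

Taking W1 as reference: W2−W1 = (90, -105, +0.49); W3−W1 = (35, -65, +0.43).
Determinant of the coordinate differences = 90·(-65) − 35·(-105) = -2175.
∂h/∂x = [(+0.49)·(-65) − (+0.43)·(-105)] / -2175 = -0.006115
∂h/∂y = [90·(+0.43) − 35·(+0.49)] / -2175 = -0.009908
Flow direction (−∇h) has components (+0.006115 E, +0.009908 N).
Azimuth = atan2(E, N) = atan2(+0.006115, +0.009908) = 31.7° ≈ 032°.

032°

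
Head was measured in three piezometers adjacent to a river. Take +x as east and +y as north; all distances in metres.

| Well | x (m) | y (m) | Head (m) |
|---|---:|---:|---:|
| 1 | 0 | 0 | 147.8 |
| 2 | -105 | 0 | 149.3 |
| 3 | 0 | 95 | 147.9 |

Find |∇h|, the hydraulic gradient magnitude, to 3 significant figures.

∂h/∂x = (149.3 − 147.8) / (-105 − 0) = -0.01429
∂h/∂y = (147.9 − 147.8) / (95 − 0) = +0.001053
|∇h| = √(-0.01429² + 0.001053²) = 0.01433

0.0143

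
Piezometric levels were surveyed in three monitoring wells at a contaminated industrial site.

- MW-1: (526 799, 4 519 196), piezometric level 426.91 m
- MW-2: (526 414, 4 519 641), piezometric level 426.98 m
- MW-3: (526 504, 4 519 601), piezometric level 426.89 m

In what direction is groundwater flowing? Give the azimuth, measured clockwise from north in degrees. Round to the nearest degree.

With h = a·x + b·y + c and MW-1 as origin, the differences give:
  (-385)·a + 445·b = +0.07
  (-295)·a + 405·b = -0.02
Eliminate b (×405 and ×445, subtract): -24650·a = 37.250 → a = ∂h/∂x = -0.001511
Back-substitute: b = ∂h/∂y = -0.001150.
Flow direction (−∇h) has components (+0.001511 E, +0.001150 N).
Azimuth = atan2(E, N) = atan2(+0.001511, +0.001150) = 52.7° ≈ 053°.

053°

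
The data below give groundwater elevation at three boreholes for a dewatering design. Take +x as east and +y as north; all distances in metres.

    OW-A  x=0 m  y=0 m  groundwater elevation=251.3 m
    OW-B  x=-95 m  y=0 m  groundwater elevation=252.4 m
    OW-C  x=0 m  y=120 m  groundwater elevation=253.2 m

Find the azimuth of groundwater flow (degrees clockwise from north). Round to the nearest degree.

∂h/∂x = (252.4 − 251.3) / (-95 − 0) = -0.01158
∂h/∂y = (253.2 − 251.3) / (120 − 0) = +0.01583
Flow direction (−∇h) has components (+0.01158 E, -0.01583 N).
Azimuth = atan2(E, N) = atan2(+0.01158, -0.01583) = 143.8° ≈ 144°.

144°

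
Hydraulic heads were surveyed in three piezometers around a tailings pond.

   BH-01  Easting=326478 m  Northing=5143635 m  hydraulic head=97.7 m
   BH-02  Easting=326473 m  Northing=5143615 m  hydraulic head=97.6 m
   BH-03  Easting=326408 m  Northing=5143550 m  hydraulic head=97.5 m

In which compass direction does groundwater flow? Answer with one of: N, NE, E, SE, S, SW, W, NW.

Taking BH-01 as reference: BH-02−BH-01 = (-5, -20, -0.1); BH-03−BH-01 = (-70, -85, -0.2).
Determinant of the coordinate differences = (-5)·(-85) − (-70)·(-20) = -975.
∂h/∂x = [(-0.1)·(-85) − (-0.2)·(-20)] / -975 = -0.004615
∂h/∂y = [(-5)·(-0.2) − (-70)·(-0.1)] / -975 = +0.006154
Flow = −∇h = (+0.004615 east, -0.006154 north), which points southeast.

SE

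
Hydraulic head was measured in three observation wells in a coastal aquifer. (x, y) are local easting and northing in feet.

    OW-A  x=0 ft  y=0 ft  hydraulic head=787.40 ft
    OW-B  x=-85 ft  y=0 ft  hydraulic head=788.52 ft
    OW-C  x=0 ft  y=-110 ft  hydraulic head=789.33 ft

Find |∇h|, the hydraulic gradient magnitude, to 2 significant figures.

0.022

∂h/∂x = (788.52 − 787.40) / (-85 − 0) = -0.01318
∂h/∂y = (789.33 − 787.40) / (-110 − 0) = -0.01755
|∇h| = √(-0.01318² + -0.01755²) = 0.02195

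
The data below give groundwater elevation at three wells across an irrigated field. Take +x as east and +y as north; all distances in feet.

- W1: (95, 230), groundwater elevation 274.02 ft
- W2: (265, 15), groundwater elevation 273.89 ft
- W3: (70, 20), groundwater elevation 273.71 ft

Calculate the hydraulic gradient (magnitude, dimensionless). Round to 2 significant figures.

0.0017

Three-point gradient (reference W1): Δ to W2 = (170, -215, -0.13), Δ to W3 = (-25, -210, -0.31).
∂h/∂x = +0.0009580, ∂h/∂y = +0.001362 (det = -41075).
|∇h| = √(0.0009580² + 0.001362²) = 0.001665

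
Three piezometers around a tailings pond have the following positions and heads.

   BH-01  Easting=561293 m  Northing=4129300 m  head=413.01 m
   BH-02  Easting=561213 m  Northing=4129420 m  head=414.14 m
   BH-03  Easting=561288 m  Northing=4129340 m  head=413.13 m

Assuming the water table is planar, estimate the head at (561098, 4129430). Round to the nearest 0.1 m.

415.5 m

Differences from BH-01: to BH-02 (Δx, Δy, Δh) = (-80, 120, +1.13); to BH-03 = (-5, 40, +0.12).
Solve a·Δx + b·Δy = Δh: det = (-80)·40 − (-5)·120 = -2600.
∂h/∂x = [(+1.13)·40 − (+0.12)·120] / -2600 = -0.01185
∂h/∂y = [(-80)·(+0.12) − (-5)·(+1.13)] / -2600 = +0.001519
h(561098, 4129430) = 413.01 + (-0.01185)·(-195) + (+0.001519)·(130) = 413.01 +2.310 +0.198 = 415.518 m.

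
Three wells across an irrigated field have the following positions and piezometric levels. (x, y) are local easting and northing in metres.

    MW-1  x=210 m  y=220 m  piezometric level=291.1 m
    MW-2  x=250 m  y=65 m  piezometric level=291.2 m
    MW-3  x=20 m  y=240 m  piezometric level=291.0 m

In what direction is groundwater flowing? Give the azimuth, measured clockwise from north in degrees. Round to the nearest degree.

318°

With h = a·x + b·y + c and MW-1 as origin, the differences give:
  40·a + (-155)·b = +0.1
  (-190)·a + 20·b = -0.1
Eliminate b (×20 and ×(-155), subtract): -28650·a = -13.50 → a = ∂h/∂x = +0.0004712
Back-substitute: b = ∂h/∂y = -0.0005236.
Flow direction (−∇h) has components (-0.0004712 E, +0.0005236 N).
Azimuth = atan2(E, N) = atan2(-0.0004712, +0.0005236) = 318.0° ≈ 318°.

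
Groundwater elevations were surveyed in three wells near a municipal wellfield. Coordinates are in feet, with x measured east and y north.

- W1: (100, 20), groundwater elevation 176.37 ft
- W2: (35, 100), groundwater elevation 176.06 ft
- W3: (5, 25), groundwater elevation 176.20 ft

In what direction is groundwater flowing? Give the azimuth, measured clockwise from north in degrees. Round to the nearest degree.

Differences from W1: to W2 (Δx, Δy, Δh) = (-65, 80, -0.31); to W3 = (-95, 5, -0.17).
Solve a·Δx + b·Δy = Δh: det = (-65)·5 − (-95)·80 = 7275.
∂h/∂x = [(-0.31)·5 − (-0.17)·80] / 7275 = +0.001656
∂h/∂y = [(-65)·(-0.17) − (-95)·(-0.31)] / 7275 = -0.002529
Flow direction (−∇h) has components (-0.001656 E, +0.002529 N).
Azimuth = atan2(E, N) = atan2(-0.001656, +0.002529) = 326.8° ≈ 327°.

327°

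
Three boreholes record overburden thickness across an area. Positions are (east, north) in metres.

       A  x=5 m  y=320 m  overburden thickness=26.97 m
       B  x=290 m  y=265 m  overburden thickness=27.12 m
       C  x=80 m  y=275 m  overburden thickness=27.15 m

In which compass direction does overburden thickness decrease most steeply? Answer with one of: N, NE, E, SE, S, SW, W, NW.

N

Taking A as reference: B−A = (285, -55, +0.15); C−A = (75, -45, +0.18).
Solve a·Δx + b·Δy = Δd: det = 285·(-45) − 75·(-55) = -8700.
∂d/∂x = [(+0.15)·(-45) − (+0.18)·(-55)] / -8700 = -0.0003621
∂d/∂y = [285·(+0.18) − 75·(+0.15)] / -8700 = -0.004603
Steepest decrease is along −∇f = (+0.0003621 E, +0.004603 N) → north.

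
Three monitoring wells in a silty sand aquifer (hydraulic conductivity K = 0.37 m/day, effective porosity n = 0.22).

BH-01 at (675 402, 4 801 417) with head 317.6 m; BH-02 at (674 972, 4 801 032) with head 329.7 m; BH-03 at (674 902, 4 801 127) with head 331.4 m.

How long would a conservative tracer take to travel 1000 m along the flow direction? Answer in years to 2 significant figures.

61 years

Three-point gradient (reference BH-01): Δ to BH-02 = (-430, -385, +12.1), Δ to BH-03 = (-500, -290, +13.8).
∂h/∂x = -0.02661, ∂h/∂y = -0.001711 (det = -67800).
|∇h| = √(-0.02661² + -0.001711²) = 0.02666
Seepage velocity v = K·i/n = 0.37 × 0.02666 / 0.22 = 0.04484 m/day.
t = 1000 / 0.04484 = 2.23e+04 days = 61.1 years.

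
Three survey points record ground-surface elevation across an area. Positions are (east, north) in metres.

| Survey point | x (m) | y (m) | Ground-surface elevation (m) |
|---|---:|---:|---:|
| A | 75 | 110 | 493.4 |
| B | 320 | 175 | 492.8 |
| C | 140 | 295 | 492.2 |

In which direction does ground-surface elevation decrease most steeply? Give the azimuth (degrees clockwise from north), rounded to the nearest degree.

007°

Differences from A: to B (Δx, Δy, Δh) = (245, 65, -0.6); to C = (65, 185, -1.2).
Solve a·Δx + b·Δy = Δz: det = 245·185 − 65·65 = 41100.
∂z/∂x = [(-0.6)·185 − (-1.2)·65] / 41100 = -0.0008029
∂z/∂y = [245·(-1.2) − 65·(-0.6)] / 41100 = -0.006204
Steepest decrease is along −∇f: components (+0.0008029 E, +0.006204 N).
Azimuth = atan2(+0.0008029, +0.006204) = 7.4° ≈ 007°.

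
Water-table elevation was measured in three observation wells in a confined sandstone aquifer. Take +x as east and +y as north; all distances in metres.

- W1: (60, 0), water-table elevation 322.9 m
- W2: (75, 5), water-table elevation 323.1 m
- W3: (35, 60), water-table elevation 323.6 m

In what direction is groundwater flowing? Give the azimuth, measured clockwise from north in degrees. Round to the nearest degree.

209°

Differences from W1: to W2 (Δx, Δy, Δh) = (15, 5, +0.2); to W3 = (-25, 60, +0.7).
Solve a·Δx + b·Δy = Δh: det = 15·60 − (-25)·5 = 1025.
∂h/∂x = [(+0.2)·60 − (+0.7)·5] / 1025 = +0.008293
∂h/∂y = [15·(+0.7) − (-25)·(+0.2)] / 1025 = +0.01512
Flow direction (−∇h) has components (-0.008293 E, -0.01512 N).
Azimuth = atan2(E, N) = atan2(-0.008293, -0.01512) = 208.7° ≈ 209°.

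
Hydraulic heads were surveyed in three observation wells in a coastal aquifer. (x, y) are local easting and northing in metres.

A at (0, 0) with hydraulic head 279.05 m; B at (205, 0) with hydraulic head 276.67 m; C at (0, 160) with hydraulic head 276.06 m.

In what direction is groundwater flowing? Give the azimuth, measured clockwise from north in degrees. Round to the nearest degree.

∂h/∂x = (276.67 − 279.05) / (205 − 0) = -0.01161
∂h/∂y = (276.06 − 279.05) / (160 − 0) = -0.01869
Flow direction (−∇h) has components (+0.01161 E, +0.01869 N).
Azimuth = atan2(E, N) = atan2(+0.01161, +0.01869) = 31.9° ≈ 032°.

032°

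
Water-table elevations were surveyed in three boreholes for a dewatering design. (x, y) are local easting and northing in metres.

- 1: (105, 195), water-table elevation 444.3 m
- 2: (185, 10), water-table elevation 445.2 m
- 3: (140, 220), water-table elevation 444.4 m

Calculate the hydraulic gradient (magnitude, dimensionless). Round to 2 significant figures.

0.0056

With h = a·x + b·y + c and 1 as origin, the differences give:
  80·a + (-185)·b = +0.9
  35·a + 25·b = +0.1
Eliminate b (×25 and ×(-185), subtract): 8475·a = 41.00 → a = ∂h/∂x = +0.004838
Back-substitute: b = ∂h/∂y = -0.002773.
|∇h| = √(0.004838² + -0.002773²) = 0.005576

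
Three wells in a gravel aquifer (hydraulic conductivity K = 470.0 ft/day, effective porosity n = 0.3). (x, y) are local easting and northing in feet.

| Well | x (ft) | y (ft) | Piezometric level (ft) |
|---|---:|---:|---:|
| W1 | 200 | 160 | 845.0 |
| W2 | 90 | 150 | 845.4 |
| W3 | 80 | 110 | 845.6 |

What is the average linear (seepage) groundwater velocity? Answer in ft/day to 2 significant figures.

8.3 ft/day

Differences from W1: to W2 (Δx, Δy, Δh) = (-110, -10, +0.4); to W3 = (-120, -50, +0.6).
Solve a·Δx + b·Δy = Δh: det = (-110)·(-50) − (-120)·(-10) = 4300.
∂h/∂x = [(+0.4)·(-50) − (+0.6)·(-10)] / 4300 = -0.003256
∂h/∂y = [(-110)·(+0.6) − (-120)·(+0.4)] / 4300 = -0.004186
|∇h| = √(-0.003256² + -0.004186²) = 0.005303
Seepage velocity v = K·i/n = 470.0 × 0.005303 / 0.3 = 8.308 ft/day.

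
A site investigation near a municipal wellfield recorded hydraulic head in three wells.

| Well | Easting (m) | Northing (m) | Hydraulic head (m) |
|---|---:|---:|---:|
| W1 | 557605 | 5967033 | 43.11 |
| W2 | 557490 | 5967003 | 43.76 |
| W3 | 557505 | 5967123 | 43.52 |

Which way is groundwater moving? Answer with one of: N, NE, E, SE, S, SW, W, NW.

With h = a·x + b·y + c and W1 as origin, the differences give:
  (-115)·a + (-30)·b = +0.65
  (-100)·a + 90·b = +0.41
Eliminate b (×90 and ×(-30), subtract): -13350·a = 70.800 → a = ∂h/∂x = -0.005303
Back-substitute: b = ∂h/∂y = -0.001337.
Flow = −∇h = (+0.005303 east, +0.001337 north), which points east.

E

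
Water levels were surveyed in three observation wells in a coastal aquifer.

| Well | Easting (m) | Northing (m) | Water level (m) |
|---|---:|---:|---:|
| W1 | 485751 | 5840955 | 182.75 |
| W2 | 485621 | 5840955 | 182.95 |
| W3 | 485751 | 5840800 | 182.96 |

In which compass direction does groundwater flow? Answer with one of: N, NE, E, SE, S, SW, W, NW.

NE

∂h/∂x = (182.95 − 182.75) / (485621 − 485751) = -0.001538
∂h/∂y = (182.96 − 182.75) / (5840800 − 5840955) = -0.001355
Flow = −∇h = (+0.001538 east, +0.001355 north), which points northeast.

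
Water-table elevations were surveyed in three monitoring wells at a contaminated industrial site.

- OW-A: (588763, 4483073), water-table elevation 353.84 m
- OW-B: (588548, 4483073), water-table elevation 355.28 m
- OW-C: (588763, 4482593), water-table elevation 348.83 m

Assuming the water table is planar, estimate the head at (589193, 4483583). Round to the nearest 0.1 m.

∂h/∂x = (355.28 − 353.84) / (588548 − 588763) = -0.006698
∂h/∂y = (348.83 − 353.84) / (4482593 − 4483073) = +0.01044
h(589193, 4483583) = 353.84 + (-0.006698)·(430) + (+0.01044)·(510) = 353.84 -2.880 +5.323 = 356.283 m.

356.3 m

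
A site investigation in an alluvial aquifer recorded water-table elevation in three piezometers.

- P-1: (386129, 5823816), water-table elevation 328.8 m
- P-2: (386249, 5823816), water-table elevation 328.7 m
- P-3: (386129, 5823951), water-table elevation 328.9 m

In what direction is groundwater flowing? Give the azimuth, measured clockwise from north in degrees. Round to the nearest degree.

∂h/∂x = (328.7 − 328.8) / (386249 − 386129) = -0.0008333
∂h/∂y = (328.9 − 328.8) / (5823951 − 5823816) = +0.0007407
Flow direction (−∇h) has components (+0.0008333 E, -0.0007407 N).
Azimuth = atan2(E, N) = atan2(+0.0008333, -0.0007407) = 131.6° ≈ 132°.

132°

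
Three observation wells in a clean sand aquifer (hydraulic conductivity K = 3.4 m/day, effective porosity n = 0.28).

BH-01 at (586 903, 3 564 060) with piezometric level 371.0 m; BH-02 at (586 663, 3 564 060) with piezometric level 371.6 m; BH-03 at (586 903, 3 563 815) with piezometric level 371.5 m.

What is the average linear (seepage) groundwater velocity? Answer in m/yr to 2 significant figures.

∂h/∂x = (371.6 − 371.0) / (586663 − 586903) = -0.002500
∂h/∂y = (371.5 − 371.0) / (3563815 − 3564060) = -0.002041
|∇h| = √(-0.002500² + -0.002041²) = 0.003227
Seepage velocity v = K·i/n = 3.4 × 0.003227 / 0.28 = 0.03918 m/day = 14.31 m/yr.

14 m/yr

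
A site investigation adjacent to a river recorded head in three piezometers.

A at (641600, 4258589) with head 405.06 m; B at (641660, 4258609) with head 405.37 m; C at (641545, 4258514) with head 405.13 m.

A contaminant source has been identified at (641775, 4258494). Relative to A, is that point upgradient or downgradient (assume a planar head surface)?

upgradient

Taking A as reference: B−A = (60, 20, +0.31); C−A = (-55, -75, +0.07).
Determinant of the coordinate differences = 60·(-75) − (-55)·20 = -3400.
∂h/∂x = [(+0.31)·(-75) − (+0.07)·20] / -3400 = +0.007250
∂h/∂y = [60·(+0.07) − (-55)·(+0.31)] / -3400 = -0.006250
Head at (641775, 4258494) = 405.06 + (+0.007250)·(175) + (-0.006250)·(-95) = 406.92 m.
That is higher than the 405.06 m at A, so the point is upgradient.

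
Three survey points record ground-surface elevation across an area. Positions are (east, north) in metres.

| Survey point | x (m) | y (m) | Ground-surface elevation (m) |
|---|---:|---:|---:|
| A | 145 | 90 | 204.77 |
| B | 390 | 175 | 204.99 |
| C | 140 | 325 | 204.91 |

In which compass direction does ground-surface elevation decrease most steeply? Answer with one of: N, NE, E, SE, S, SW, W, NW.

SW

Differences from A: to B (Δx, Δy, Δh) = (245, 85, +0.22); to C = (-5, 235, +0.14).
Solve a·Δx + b·Δy = Δz: det = 245·235 − (-5)·85 = 58000.
∂z/∂x = [(+0.22)·235 − (+0.14)·85] / 58000 = +0.0006862
∂z/∂y = [245·(+0.14) − (-5)·(+0.22)] / 58000 = +0.0006103
Steepest decrease is along −∇f = (-0.0006862 E, -0.0006103 N) → southwest.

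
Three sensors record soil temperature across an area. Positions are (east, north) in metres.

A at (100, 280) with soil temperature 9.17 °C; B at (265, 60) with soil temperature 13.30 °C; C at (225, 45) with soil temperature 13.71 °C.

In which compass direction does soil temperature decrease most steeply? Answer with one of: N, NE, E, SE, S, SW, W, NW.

N

Differences from A: to B (Δx, Δy, Δh) = (165, -220, +4.13); to C = (125, -235, +4.54).
Solve a·Δx + b·Δy = ΔT: det = 165·(-235) − 125·(-220) = -11275.
∂T/∂x = [(+4.13)·(-235) − (+4.54)·(-220)] / -11275 = -0.002506
∂T/∂y = [165·(+4.54) − 125·(+4.13)] / -11275 = -0.02065
Steepest decrease is along −∇f = (+0.002506 E, +0.02065 N) → north.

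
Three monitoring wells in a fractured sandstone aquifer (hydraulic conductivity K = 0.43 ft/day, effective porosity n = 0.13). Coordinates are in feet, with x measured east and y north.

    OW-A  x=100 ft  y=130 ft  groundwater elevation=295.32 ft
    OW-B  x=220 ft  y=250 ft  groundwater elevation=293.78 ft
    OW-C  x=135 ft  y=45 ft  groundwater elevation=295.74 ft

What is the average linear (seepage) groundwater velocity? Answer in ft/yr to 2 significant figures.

11 ft/yr

With h = a·x + b·y + c and OW-A as origin, the differences give:
  120·a + 120·b = -1.54
  35·a + (-85)·b = +0.42
Eliminate b (×(-85) and ×120, subtract): -14400·a = 80.500 → a = ∂h/∂x = -0.005590
Back-substitute: b = ∂h/∂y = -0.007243.
|∇h| = √(-0.005590² + -0.007243²) = 0.009149
Seepage velocity v = K·i/n = 0.43 × 0.009149 / 0.13 = 0.03026 ft/day = 11.05 ft/yr.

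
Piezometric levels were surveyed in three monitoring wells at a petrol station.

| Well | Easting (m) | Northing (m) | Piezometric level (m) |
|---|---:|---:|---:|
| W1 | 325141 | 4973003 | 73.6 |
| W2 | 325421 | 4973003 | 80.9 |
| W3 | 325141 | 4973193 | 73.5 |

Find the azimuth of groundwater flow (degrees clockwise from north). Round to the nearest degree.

∂h/∂x = (80.9 − 73.6) / (325421 − 325141) = +0.02607
∂h/∂y = (73.5 − 73.6) / (4973193 − 4973003) = -0.0005263
Flow direction (−∇h) has components (-0.02607 E, +0.0005263 N).
Azimuth = atan2(E, N) = atan2(-0.02607, +0.0005263) = 271.2° ≈ 271°.

271°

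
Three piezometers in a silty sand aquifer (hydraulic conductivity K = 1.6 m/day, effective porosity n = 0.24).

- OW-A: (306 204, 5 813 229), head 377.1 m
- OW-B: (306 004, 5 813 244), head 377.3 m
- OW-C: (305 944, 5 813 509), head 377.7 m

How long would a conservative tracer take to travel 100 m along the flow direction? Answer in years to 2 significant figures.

26 years

Three-point gradient (reference OW-A): Δ to OW-B = (-200, 15, +0.2), Δ to OW-C = (-260, 280, +0.6).
∂h/∂x = -0.0009021, ∂h/∂y = +0.001305 (det = -52100).
|∇h| = √(-0.0009021² + 0.001305²) = 0.001586
Seepage velocity v = K·i/n = 1.6 × 0.001586 / 0.24 = 0.01057 m/day.
t = 100 / 0.01057 = 9461 days = 25.9 years.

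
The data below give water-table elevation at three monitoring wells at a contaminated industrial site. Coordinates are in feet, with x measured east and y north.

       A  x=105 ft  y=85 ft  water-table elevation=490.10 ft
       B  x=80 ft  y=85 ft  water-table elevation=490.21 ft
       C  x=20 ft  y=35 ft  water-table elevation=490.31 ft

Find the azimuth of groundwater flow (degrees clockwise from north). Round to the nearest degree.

127°

Differences from A: to B (Δx, Δy, Δh) = (-25, 0, +0.11); to C = (-85, -50, +0.21).
Determinant of the coordinate differences = (-25)·(-50) − (-85)·0 = 1250.
∂h/∂x = [(+0.11)·(-50) − (+0.21)·0] / 1250 = -0.004400
∂h/∂y = [(-25)·(+0.21) − (-85)·(+0.11)] / 1250 = +0.003280
Flow direction (−∇h) has components (+0.004400 E, -0.003280 N).
Azimuth = atan2(E, N) = atan2(+0.004400, -0.003280) = 126.7° ≈ 127°.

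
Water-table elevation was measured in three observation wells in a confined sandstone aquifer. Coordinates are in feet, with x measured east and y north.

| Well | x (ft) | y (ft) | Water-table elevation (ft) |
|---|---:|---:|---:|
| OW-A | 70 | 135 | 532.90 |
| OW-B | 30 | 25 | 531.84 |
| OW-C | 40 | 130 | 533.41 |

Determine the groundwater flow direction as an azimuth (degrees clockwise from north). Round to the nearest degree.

130°

Taking OW-A as reference: OW-B−OW-A = (-40, -110, -1.06); OW-C−OW-A = (-30, -5, +0.51).
Determinant of the coordinate differences = (-40)·(-5) − (-30)·(-110) = -3100.
∂h/∂x = [(-1.06)·(-5) − (+0.51)·(-110)] / -3100 = -0.01981
∂h/∂y = [(-40)·(+0.51) − (-30)·(-1.06)] / -3100 = +0.01684
Flow direction (−∇h) has components (+0.01981 E, -0.01684 N).
Azimuth = atan2(E, N) = atan2(+0.01981, -0.01684) = 130.4° ≈ 130°.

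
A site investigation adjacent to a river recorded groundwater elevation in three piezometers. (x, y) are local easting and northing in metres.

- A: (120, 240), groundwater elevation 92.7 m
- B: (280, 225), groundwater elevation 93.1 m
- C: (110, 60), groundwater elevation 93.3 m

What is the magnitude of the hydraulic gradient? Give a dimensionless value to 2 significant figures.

0.0041

With h = a·x + b·y + c and A as origin, the differences give:
  160·a + (-15)·b = +0.4
  (-10)·a + (-180)·b = +0.6
Eliminate b (×(-180) and ×(-15), subtract): -28950·a = -63.00 → a = ∂h/∂x = +0.002176
Back-substitute: b = ∂h/∂y = -0.003454.
|∇h| = √(0.002176² + -0.003454²) = 0.004082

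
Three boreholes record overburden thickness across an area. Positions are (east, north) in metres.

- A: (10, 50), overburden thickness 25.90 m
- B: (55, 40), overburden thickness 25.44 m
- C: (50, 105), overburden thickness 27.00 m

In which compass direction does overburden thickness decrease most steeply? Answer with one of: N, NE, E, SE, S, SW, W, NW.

S

Differences from A: to B (Δx, Δy, Δh) = (45, -10, -0.46); to C = (40, 55, +1.10).
Solve a·Δx + b·Δy = Δd: det = 45·55 − 40·(-10) = 2875.
∂d/∂x = [(-0.46)·55 − (+1.10)·(-10)] / 2875 = -0.004974
∂d/∂y = [45·(+1.10) − 40·(-0.46)] / 2875 = +0.02362
Steepest decrease is along −∇f = (+0.004974 E, -0.02362 N) → south.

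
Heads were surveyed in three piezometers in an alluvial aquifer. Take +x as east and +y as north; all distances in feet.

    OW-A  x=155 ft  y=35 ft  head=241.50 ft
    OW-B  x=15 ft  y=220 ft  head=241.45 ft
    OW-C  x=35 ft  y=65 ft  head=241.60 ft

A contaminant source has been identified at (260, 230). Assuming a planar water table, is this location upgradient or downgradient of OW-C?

Differences from OW-A: to OW-B (Δx, Δy, Δh) = (-140, 185, -0.05); to OW-C = (-120, 30, +0.10).
Determinant of the coordinate differences = (-140)·30 − (-120)·185 = 18000.
∂h/∂x = [(-0.05)·30 − (+0.10)·185] / 18000 = -0.001111
∂h/∂y = [(-140)·(+0.10) − (-120)·(-0.05)] / 18000 = -0.001111
Head at (260, 230) = 241.50 + (-0.001111)·(105) + (-0.001111)·(195) = 241.17 ft.
That is lower than the 241.60 ft at OW-C, so the point is downgradient.

downgradient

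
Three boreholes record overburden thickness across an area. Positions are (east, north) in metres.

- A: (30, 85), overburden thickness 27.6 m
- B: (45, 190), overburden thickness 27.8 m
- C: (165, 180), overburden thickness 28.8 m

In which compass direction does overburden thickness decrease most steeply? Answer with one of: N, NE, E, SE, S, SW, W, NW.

W

With d = a·x + b·y + c and A as origin, the differences give:
  15·a + 105·b = +0.2
  135·a + 95·b = +1.2
Eliminate b (×95 and ×105, subtract): -12750·a = -107.00 → a = ∂d/∂x = +0.008392
Back-substitute: b = ∂d/∂y = +0.0007059.
Steepest decrease is along −∇f = (-0.008392 E, -0.0007059 N) → west.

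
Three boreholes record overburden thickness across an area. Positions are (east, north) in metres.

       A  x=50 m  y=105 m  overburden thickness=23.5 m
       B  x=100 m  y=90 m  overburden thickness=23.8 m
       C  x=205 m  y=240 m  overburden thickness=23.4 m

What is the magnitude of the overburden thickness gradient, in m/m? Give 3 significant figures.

0.00712 m/m

Taking A as reference: B−A = (50, -15, +0.3); C−A = (155, 135, -0.1).
Solve a·Δx + b·Δy = Δd: det = 50·135 − 155·(-15) = 9075.
∂d/∂x = [(+0.3)·135 − (-0.1)·(-15)] / 9075 = +0.004298
∂d/∂y = [50·(-0.1) − 155·(+0.3)] / 9075 = -0.005675
|∇f| = √(0.004298² + -0.005675²) = 0.007119 m/m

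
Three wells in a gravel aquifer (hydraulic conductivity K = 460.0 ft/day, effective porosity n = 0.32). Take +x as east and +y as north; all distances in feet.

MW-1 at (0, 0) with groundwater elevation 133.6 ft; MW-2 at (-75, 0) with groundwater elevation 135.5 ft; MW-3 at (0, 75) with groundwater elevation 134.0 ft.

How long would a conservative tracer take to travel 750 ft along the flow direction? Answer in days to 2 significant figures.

∂h/∂x = (135.5 − 133.6) / (-75 − 0) = -0.02533
∂h/∂y = (134.0 − 133.6) / (75 − 0) = +0.005333
|∇h| = √(-0.02533² + 0.005333²) = 0.02589
Seepage velocity v = K·i/n = 460.0 × 0.02589 / 0.32 = 37.22 ft/day.
t = 750 / 37.22 = 20.15 days.

20 days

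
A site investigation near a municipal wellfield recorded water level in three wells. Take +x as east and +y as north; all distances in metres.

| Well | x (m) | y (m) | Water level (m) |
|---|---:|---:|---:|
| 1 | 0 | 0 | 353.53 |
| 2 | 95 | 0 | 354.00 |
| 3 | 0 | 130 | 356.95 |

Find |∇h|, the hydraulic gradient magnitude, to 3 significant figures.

0.0268

∂h/∂x = (354.00 − 353.53) / (95 − 0) = +0.004947
∂h/∂y = (356.95 − 353.53) / (130 − 0) = +0.02631
|∇h| = √(0.004947² + 0.02631²) = 0.02677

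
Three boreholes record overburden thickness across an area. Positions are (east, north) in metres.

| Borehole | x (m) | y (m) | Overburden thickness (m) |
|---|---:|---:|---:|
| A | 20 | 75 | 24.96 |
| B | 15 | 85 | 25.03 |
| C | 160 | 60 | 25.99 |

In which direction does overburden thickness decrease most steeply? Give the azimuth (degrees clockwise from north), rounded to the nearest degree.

Three-point gradient (reference A): Δ to B = (-5, 10, +0.07), Δ to C = (140, -15, +1.03).
∂d/∂x = +0.008566, ∂d/∂y = +0.01128 (det = -1325).
Steepest decrease is along −∇f: components (-0.008566 E, -0.01128 N).
Azimuth = atan2(-0.008566, -0.01128) = 217.2° ≈ 217°.

217°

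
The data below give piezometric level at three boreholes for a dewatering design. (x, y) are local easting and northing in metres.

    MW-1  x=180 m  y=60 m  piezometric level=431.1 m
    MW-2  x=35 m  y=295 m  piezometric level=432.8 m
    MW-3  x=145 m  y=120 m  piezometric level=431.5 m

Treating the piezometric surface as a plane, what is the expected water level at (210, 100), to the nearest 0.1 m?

430.5 m

Differences from MW-1: to MW-2 (Δx, Δy, Δh) = (-145, 235, +1.7); to MW-3 = (-35, 60, +0.4).
Solve a·Δx + b·Δy = Δh: det = (-145)·60 − (-35)·235 = -475.
∂h/∂x = [(+1.7)·60 − (+0.4)·235] / -475 = -0.01684
∂h/∂y = [(-145)·(+0.4) − (-35)·(+1.7)] / -475 = -0.003158
h(210, 100) = 431.1 + (-0.01684)·(30) + (-0.003158)·(40) = 431.1 -0.505 -0.126 = 430.468 m.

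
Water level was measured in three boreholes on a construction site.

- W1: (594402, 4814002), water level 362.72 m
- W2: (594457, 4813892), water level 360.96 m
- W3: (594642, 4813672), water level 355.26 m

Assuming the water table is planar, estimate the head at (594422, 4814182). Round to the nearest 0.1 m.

362.4 m

Differences from W1: to W2 (Δx, Δy, Δh) = (55, -110, -1.76); to W3 = (240, -330, -7.46).
Determinant of the coordinate differences = 55·(-330) − 240·(-110) = 8250.
∂h/∂x = [(-1.76)·(-330) − (-7.46)·(-110)] / 8250 = -0.02907
∂h/∂y = [55·(-7.46) − 240·(-1.76)] / 8250 = +0.001467
h(594422, 4814182) = 362.72 + (-0.02907)·(20) + (+0.001467)·(180) = 362.72 -0.581 +0.264 = 362.403 m.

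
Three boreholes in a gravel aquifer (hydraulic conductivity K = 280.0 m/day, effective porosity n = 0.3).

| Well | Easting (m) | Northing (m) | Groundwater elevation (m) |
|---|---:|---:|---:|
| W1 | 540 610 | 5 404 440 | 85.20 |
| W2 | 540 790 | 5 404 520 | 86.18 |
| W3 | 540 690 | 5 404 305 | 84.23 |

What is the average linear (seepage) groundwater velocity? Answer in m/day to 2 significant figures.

7.9 m/day

Differences from W1: to W2 (Δx, Δy, Δh) = (180, 80, +0.98); to W3 = (80, -135, -0.97).
Solve a·Δx + b·Δy = Δh: det = 180·(-135) − 80·80 = -30700.
∂h/∂x = [(+0.98)·(-135) − (-0.97)·80] / -30700 = +0.001782
∂h/∂y = [180·(-0.97) − 80·(+0.98)] / -30700 = +0.008241
|∇h| = √(0.001782² + 0.008241²) = 0.008431
Seepage velocity v = K·i/n = 280.0 × 0.008431 / 0.3 = 7.869 m/day.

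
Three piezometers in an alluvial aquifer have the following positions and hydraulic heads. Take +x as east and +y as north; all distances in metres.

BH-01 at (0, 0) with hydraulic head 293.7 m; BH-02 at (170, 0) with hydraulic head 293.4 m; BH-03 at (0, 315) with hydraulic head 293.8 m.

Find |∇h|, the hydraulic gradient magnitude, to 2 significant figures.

0.0018

∂h/∂x = (293.4 − 293.7) / (170 − 0) = -0.001765
∂h/∂y = (293.8 − 293.7) / (315 − 0) = +0.0003175
|∇h| = √(-0.001765² + 0.0003175²) = 0.001793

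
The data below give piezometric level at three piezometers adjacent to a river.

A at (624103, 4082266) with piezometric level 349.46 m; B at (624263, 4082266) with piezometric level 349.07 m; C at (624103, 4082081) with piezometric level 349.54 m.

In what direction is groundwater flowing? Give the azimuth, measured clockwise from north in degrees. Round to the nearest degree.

080°

∂h/∂x = (349.07 − 349.46) / (624263 − 624103) = -0.002437
∂h/∂y = (349.54 − 349.46) / (4082081 − 4082266) = -0.0004324
Flow direction (−∇h) has components (+0.002437 E, +0.0004324 N).
Azimuth = atan2(E, N) = atan2(+0.002437, +0.0004324) = 79.9° ≈ 080°.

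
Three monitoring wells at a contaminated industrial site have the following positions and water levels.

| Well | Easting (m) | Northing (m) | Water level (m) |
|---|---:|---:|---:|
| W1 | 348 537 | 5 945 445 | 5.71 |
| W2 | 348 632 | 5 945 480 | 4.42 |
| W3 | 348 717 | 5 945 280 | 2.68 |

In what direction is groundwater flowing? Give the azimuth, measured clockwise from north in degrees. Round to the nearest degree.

100°

With h = a·x + b·y + c and W1 as origin, the differences give:
  95·a + 35·b = -1.29
  180·a + (-165)·b = -3.03
Eliminate b (×(-165) and ×35, subtract): -21975·a = 318.900 → a = ∂h/∂x = -0.01451
Back-substitute: b = ∂h/∂y = +0.002532.
Flow direction (−∇h) has components (+0.01451 E, -0.002532 N).
Azimuth = atan2(E, N) = atan2(+0.01451, -0.002532) = 99.9° ≈ 100°.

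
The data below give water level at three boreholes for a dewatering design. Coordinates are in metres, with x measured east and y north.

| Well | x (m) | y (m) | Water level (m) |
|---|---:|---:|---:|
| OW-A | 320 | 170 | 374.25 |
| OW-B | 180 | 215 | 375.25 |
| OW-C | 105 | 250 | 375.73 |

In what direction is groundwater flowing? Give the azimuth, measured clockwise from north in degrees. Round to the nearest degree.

With h = a·x + b·y + c and OW-A as origin, the differences give:
  (-140)·a + 45·b = +1.00
  (-215)·a + 80·b = +1.48
Eliminate b (×80 and ×45, subtract): -1525·a = 13.400 → a = ∂h/∂x = -0.008787
Back-substitute: b = ∂h/∂y = -0.005115.
Flow direction (−∇h) has components (+0.008787 E, +0.005115 N).
Azimuth = atan2(E, N) = atan2(+0.008787, +0.005115) = 59.8° ≈ 060°.

060°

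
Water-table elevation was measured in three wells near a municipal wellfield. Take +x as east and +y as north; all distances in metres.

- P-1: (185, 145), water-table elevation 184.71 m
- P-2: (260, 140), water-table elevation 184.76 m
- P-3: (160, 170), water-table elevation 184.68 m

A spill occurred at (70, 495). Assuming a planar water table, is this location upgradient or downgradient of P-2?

Taking P-1 as reference: P-2−P-1 = (75, -5, +0.05); P-3−P-1 = (-25, 25, -0.03).
Determinant of the coordinate differences = 75·25 − (-25)·(-5) = 1750.
∂h/∂x = [(+0.05)·25 − (-0.03)·(-5)] / 1750 = +0.0006286
∂h/∂y = [75·(-0.03) − (-25)·(+0.05)] / 1750 = -0.0005714
Head at (70, 495) = 184.71 + (+0.0006286)·(-115) + (-0.0005714)·(350) = 184.44 m.
That is lower than the 184.76 m at P-2, so the point is downgradient.

downgradient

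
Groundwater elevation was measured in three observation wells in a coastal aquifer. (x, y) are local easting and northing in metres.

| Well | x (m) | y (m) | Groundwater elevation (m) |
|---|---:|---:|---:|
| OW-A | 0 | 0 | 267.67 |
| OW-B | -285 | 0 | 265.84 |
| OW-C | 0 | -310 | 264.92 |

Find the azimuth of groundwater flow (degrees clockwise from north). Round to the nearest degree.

∂h/∂x = (265.84 − 267.67) / (-285 − 0) = +0.006421
∂h/∂y = (264.92 − 267.67) / (-310 − 0) = +0.008871
Flow direction (−∇h) has components (-0.006421 E, -0.008871 N).
Azimuth = atan2(E, N) = atan2(-0.006421, -0.008871) = 215.9° ≈ 216°.

216°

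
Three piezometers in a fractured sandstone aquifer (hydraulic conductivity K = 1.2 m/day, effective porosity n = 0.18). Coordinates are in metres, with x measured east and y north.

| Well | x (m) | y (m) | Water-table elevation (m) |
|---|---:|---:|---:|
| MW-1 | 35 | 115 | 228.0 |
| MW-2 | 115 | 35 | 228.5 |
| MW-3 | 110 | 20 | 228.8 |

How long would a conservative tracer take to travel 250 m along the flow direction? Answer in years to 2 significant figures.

5.3 years

Differences from MW-1: to MW-2 (Δx, Δy, Δh) = (80, -80, +0.5); to MW-3 = (75, -95, +0.8).
Determinant of the coordinate differences = 80·(-95) − 75·(-80) = -1600.
∂h/∂x = [(+0.5)·(-95) − (+0.8)·(-80)] / -1600 = -0.01031
∂h/∂y = [80·(+0.8) − 75·(+0.5)] / -1600 = -0.01656
|∇h| = √(-0.01031² + -0.01656²) = 0.01951
Seepage velocity v = K·i/n = 1.2 × 0.01951 / 0.18 = 0.1301 m/day.
t = 250 / 0.1301 = 1922 days = 5.26 years.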